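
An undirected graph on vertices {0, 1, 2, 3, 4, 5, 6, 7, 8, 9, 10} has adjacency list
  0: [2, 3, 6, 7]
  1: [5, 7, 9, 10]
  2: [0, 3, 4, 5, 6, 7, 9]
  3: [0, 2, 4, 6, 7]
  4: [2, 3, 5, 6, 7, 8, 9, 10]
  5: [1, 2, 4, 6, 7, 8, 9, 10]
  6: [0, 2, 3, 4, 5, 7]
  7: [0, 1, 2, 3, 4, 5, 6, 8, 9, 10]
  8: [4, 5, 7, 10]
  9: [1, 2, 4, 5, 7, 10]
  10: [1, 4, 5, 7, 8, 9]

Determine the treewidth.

4

A width-4 tree decomposition is:
Bags: B1 = {2, 4, 5, 7, 9}  B2 = {2, 4, 5, 6, 7}  B3 = {4, 5, 7, 9, 10}  B4 = {4, 5, 7, 8, 10}  B5 = {2, 3, 4, 6, 7}  B6 = {0, 2, 3, 6, 7}  B7 = {1, 5, 7, 9, 10}
Tree: B1–B2, B1–B3, B3–B4, B2–B5, B5–B6, B3–B7
Every bag has size at most 5, so the width is 5 − 1 = 4 and tw(G) ≤ 4. Conversely, {0, 2, 3, 6, 7} is a clique of size 5, and the vertices of any clique must share a bag in every tree decomposition; so some bag has ≥ 5 vertices and tw(G) ≥ 4. Hence tw(G) = 4 exactly.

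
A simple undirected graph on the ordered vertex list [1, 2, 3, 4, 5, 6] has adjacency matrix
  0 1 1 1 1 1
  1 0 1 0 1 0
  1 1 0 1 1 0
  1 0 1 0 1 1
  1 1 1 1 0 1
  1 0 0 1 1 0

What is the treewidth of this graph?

A width-3 tree decomposition is:
Bags: B1 = {1, 4, 5, 6}  B2 = {1, 3, 4, 5}  B3 = {1, 2, 3, 5}
Tree: B1–B2, B2–B3
Every bag has size at most 4, so the width is 4 − 1 = 3 and tw(G) ≤ 3. Conversely, {1, 2, 3, 5} is a clique of size 4, and the vertices of any clique must share a bag in every tree decomposition; so some bag has ≥ 4 vertices and tw(G) ≥ 3. Hence tw(G) = 3 exactly.

3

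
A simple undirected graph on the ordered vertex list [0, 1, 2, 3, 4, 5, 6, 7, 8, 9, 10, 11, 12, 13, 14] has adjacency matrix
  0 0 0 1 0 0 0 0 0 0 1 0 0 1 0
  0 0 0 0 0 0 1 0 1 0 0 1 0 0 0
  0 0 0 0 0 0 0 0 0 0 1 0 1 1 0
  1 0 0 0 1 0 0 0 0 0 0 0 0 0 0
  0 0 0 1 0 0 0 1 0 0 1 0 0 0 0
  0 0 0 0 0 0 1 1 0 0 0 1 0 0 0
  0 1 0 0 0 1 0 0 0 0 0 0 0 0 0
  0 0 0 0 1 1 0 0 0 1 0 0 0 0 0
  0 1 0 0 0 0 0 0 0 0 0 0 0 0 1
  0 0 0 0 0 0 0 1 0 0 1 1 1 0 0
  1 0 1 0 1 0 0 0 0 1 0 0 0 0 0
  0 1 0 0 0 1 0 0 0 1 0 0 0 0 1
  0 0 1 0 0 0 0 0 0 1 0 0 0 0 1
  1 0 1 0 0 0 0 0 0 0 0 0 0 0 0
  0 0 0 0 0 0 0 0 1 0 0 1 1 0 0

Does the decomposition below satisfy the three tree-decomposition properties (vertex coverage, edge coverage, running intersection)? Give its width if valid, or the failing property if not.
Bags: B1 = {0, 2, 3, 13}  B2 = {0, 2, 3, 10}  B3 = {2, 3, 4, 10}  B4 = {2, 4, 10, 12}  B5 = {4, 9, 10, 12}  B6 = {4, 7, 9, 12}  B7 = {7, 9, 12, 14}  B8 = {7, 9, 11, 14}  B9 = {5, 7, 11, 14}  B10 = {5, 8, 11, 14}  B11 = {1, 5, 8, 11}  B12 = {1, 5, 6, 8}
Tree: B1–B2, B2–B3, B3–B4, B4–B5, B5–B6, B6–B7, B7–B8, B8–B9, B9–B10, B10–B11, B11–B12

Yes; width 3.

Vertex coverage: the bags together contain {0, 1, 2, 3, 4, 5, 6, 7, 8, 9, 10, 11, 12, 13, 14}, the full vertex set. Edge coverage: each edge of G has both endpoints in at least one bag. Running intersection: for every vertex, the bags containing it form a connected subtree. All three properties hold, so this is a valid tree decomposition of width max|bag| − 1 = 3, and hence tw(G) ≤ 3.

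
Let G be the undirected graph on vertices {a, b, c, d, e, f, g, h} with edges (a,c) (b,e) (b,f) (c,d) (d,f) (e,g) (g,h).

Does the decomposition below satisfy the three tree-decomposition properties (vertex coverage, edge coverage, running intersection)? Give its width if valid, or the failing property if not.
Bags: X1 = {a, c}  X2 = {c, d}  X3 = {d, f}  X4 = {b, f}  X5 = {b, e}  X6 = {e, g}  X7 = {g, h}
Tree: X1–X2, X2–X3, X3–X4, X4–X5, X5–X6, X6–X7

Yes; width 1.

Vertex coverage: the bags together contain {a, b, c, d, e, f, g, h}, the full vertex set. Edge coverage: each edge of G has both endpoints in at least one bag. Running intersection: for every vertex, the bags containing it form a connected subtree. All three properties hold, so this is a valid tree decomposition of width max|bag| − 1 = 1, and hence tw(G) ≤ 1.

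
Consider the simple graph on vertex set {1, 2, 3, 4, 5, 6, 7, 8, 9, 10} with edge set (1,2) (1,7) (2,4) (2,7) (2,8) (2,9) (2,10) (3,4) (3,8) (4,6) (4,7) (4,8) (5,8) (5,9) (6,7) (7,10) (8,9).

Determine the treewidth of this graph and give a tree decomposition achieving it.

Each bag holds 3 vertices, so the decomposition has width 2, which upper-bounds the treewidth. On the other hand G contains the 3-clique {2, 8, 9}. A clique must lie in a single bag of any decomposition, so no decomposition can have width below 2. The upper and lower bounds meet at 2, so that is the treewidth.

Treewidth 2.
Bags: B1 = {2, 4, 7}  B2 = {1, 2, 7}  B3 = {4, 6, 7}  B4 = {2, 4, 8}  B5 = {2, 8, 9}  B6 = {2, 7, 10}  B7 = {5, 8, 9}  B8 = {3, 4, 8}
Tree: B1–B2, B1–B3, B1–B4, B4–B5, B2–B6, B5–B7, B4–B8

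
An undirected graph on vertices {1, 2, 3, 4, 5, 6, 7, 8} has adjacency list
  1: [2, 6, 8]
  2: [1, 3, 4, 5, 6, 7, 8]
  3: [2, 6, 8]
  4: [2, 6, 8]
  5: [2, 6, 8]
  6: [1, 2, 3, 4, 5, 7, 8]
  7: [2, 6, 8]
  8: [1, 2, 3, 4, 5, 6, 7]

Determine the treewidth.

A width-3 tree decomposition is:
Bags: B1 = {1, 2, 6, 8}  B2 = {2, 5, 6, 8}  B3 = {2, 6, 7, 8}  B4 = {2, 3, 6, 8}  B5 = {2, 4, 6, 8}
Tree: B1–B2, B2–B3, B2–B4, B1–B5
Each bag holds 4 vertices, so the decomposition has width 3, which upper-bounds the treewidth. Conversely, {1, 2, 6, 8} is a clique of size 4, and the vertices of any clique must share a bag in every tree decomposition; so some bag has ≥ 4 vertices and tw(G) ≥ 3. Hence tw(G) = 3 exactly.

3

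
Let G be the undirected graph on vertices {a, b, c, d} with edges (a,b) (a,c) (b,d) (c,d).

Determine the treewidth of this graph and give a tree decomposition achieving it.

Every bag has size at most 3, so the width is 3 − 1 = 2 and tw(G) ≤ 2. For the lower bound, G contains the cycle d–c–a–b–d, so G is not a forest; only forests have treewidth ≤ 1, hence tw(G) ≥ 2. Combining the bounds, tw(G) = 2.

Treewidth 2.
One such decomposition:
Bags: B1 = {a, c, d}  B2 = {a, b, d}
Tree: B1–B2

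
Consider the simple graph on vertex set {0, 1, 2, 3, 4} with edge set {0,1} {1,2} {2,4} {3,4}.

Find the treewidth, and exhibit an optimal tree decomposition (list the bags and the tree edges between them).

Treewidth 1.
Bags: B1 = {0, 1}  B2 = {1, 2}  B3 = {2, 4}  B4 = {3, 4}
Tree: B1–B2, B2–B3, B3–B4

Every bag has size at most 2, so the width is 2 − 1 = 1 and tw(G) ≤ 1. Any graph with an edge has treewidth ≥ 1, and G has the edge 0–1. Therefore the treewidth is 1.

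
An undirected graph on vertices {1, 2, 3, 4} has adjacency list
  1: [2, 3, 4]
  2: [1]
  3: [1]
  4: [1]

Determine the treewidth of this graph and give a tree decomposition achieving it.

Each bag holds 2 vertices, so the decomposition has width 1, which upper-bounds the treewidth. G has an edge, so its treewidth is at least 1. Therefore the treewidth is 1.

Treewidth 1.
Bags: B1 = {1, 4}  B2 = {1, 2}  B3 = {1, 3}
Tree: B1–B2, B2–B3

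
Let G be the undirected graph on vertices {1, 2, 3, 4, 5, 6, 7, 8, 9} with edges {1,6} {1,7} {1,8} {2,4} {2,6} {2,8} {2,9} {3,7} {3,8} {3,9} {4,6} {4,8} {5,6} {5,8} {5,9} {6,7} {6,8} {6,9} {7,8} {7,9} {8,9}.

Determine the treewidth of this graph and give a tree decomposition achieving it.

The largest bag has 4 vertices, giving width 3; this decomposition certifies tw(G) ≤ 3. On the other hand G contains the 4-clique {3, 7, 8, 9}. A clique must lie in a single bag of any decomposition, so no decomposition can have width below 3. Therefore the treewidth is 3.

Treewidth 3.
Bags: B1 = {6, 7, 8, 9}  B2 = {3, 7, 8, 9}  B3 = {2, 6, 8, 9}  B4 = {2, 4, 6, 8}  B5 = {1, 6, 7, 8}  B6 = {5, 6, 8, 9}
Tree: B1–B2, B1–B3, B3–B4, B1–B5, B1–B6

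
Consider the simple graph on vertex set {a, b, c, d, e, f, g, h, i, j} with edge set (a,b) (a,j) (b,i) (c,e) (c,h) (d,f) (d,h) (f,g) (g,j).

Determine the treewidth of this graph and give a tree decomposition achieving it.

Treewidth 1.
One such decomposition:
Bags: B1 = {c, e}  B2 = {c, h}  B3 = {d, h}  B4 = {d, f}  B5 = {f, g}  B6 = {g, j}  B7 = {a, j}  B8 = {a, b}  B9 = {b, i}
Tree: B1–B2, B2–B3, B3–B4, B4–B5, B5–B6, B6–B7, B7–B8, B8–B9

The largest bag has 2 vertices, giving width 1; this decomposition certifies tw(G) ≤ 1. Since G has at least one edge (e.g. e–c), it is not an edgeless graph, so tw(G) ≥ 1. Therefore the treewidth is 1.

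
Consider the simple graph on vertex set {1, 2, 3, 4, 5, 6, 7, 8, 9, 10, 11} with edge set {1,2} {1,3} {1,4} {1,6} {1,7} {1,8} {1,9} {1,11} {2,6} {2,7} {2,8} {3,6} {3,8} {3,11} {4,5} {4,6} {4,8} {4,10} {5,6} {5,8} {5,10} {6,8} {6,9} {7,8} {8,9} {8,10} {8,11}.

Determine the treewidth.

A width-3 tree decomposition is:
Bags: B1 = {1, 3, 6, 8}  B2 = {1, 3, 8, 11}  B3 = {1, 4, 6, 8}  B4 = {1, 6, 8, 9}  B5 = {4, 5, 6, 8}  B6 = {4, 5, 8, 10}  B7 = {1, 2, 6, 8}  B8 = {1, 2, 7, 8}
Tree: B1–B2, B1–B3, B1–B4, B3–B5, B5–B6, B1–B7, B7–B8
The largest bag has 4 vertices, giving width 3; this decomposition certifies tw(G) ≤ 3. On the other hand G contains the 4-clique {1, 3, 8, 11}. A clique must lie in a single bag of any decomposition, so no decomposition can have width below 3. The upper and lower bounds meet at 3, so that is the treewidth.

3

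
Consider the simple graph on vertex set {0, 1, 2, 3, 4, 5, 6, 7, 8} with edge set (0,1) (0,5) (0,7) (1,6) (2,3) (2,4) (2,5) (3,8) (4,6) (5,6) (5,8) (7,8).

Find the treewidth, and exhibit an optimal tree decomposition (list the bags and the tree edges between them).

Treewidth 3.
One such decomposition:
Bags: B1 = {2, 3, 7, 8}  B2 = {2, 5, 7, 8}  B3 = {0, 2, 5, 7}  B4 = {0, 2, 4, 5}  B5 = {0, 4, 5, 6}  B6 = {0, 1, 4, 6}
Tree: B1–B2, B2–B3, B3–B4, B4–B5, B5–B6

Each bag holds 4 vertices, so the decomposition has width 3, which upper-bounds the treewidth. For the lower bound: the 4 vertex sets {3,7,8}, {2}, {5}, {0,1,4,6} are disjoint, each induces a connected subgraph, and every pair is joined by at least one edge of G. Contracting each set to a single vertex therefore yields K_{4} as a minor, and since treewidth is minor-monotone, tw(G) ≥ tw(K_{4}) = 3. Hence tw(G) = 3 exactly.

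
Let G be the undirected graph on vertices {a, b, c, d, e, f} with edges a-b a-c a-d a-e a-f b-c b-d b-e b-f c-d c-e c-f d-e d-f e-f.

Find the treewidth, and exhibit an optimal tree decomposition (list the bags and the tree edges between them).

With just one bag of size 6, the width is 6 − 1 = 5, so tw(G) ≤ 5. For the lower bound, the 6 vertices {a, b, c, d, e, f} are pairwise adjacent, and any tree decomposition puts a clique entirely inside one bag — forcing width ≥ 5. Combining the bounds, tw(G) = 5.

Treewidth 5.
Bags: B1 = {a, b, c, d, e, f}
Tree: (single bag)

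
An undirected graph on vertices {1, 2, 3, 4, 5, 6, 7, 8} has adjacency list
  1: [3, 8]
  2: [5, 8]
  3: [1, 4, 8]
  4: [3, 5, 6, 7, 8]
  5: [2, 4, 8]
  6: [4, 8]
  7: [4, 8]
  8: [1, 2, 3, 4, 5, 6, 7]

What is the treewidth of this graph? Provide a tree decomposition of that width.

Every bag has size at most 3, so the width is 3 − 1 = 2 and tw(G) ≤ 2. Conversely, {1, 3, 8} is a clique of size 3, and the vertices of any clique must share a bag in every tree decomposition; so some bag has ≥ 3 vertices and tw(G) ≥ 2. Therefore the treewidth is 2.

Treewidth 2.
Bags: B1 = {3, 4, 8}  B2 = {4, 5, 8}  B3 = {4, 7, 8}  B4 = {4, 6, 8}  B5 = {2, 5, 8}  B6 = {1, 3, 8}
Tree: B1–B2, B1–B3, B1–B4, B2–B5, B1–B6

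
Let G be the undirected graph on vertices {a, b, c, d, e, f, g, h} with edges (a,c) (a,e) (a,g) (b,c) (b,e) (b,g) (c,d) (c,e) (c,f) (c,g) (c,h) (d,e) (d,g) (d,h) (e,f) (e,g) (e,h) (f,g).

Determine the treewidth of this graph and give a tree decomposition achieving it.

Every bag has size at most 4, so the width is 4 − 1 = 3 and tw(G) ≤ 3. On the other hand G contains the 4-clique {c, d, e, g}. A clique must lie in a single bag of any decomposition, so no decomposition can have width below 3. Combining the bounds, tw(G) = 3.

Treewidth 3.
One optimal decomposition is:
Bags: B1 = {a, c, e, g}  B2 = {b, c, e, g}  B3 = {c, d, e, g}  B4 = {c, d, e, h}  B5 = {c, e, f, g}
Tree: B1–B2, B2–B3, B3–B4, B2–B5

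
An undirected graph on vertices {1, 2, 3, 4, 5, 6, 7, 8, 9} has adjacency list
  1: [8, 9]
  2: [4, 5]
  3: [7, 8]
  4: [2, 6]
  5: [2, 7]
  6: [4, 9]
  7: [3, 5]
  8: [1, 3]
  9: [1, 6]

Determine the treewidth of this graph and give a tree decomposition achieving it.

Treewidth 2.
Bags: B1 = {1, 8, 9}  B2 = {3, 8, 9}  B3 = {3, 7, 9}  B4 = {5, 7, 9}  B5 = {2, 5, 9}  B6 = {2, 4, 9}  B7 = {4, 6, 9}
Tree: B1–B2, B2–B3, B3–B4, B4–B5, B5–B6, B6–B7

Each bag holds 3 vertices, so the decomposition has width 2, which upper-bounds the treewidth. Since 9–1–8–3–7–5–2–4–6–9 is a cycle in G, G is not acyclic. Forests are exactly the graphs of treewidth ≤ 1, so tw(G) ≥ 2. Hence tw(G) = 2 exactly.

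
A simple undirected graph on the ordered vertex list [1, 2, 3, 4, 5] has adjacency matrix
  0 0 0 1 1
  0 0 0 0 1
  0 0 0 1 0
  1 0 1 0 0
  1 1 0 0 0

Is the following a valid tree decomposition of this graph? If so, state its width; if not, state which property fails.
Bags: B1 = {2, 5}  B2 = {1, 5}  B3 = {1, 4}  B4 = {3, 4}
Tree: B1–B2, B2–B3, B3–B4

Yes; width 1.

Checking the three conditions: (i) the bags cover all of {1, 2, 3, 4, 5}; (ii) for each edge, some bag contains both endpoints; (iii) the bags containing any fixed vertex form a subtree. All hold, so the decomposition is valid with width 2 − 1 = 1.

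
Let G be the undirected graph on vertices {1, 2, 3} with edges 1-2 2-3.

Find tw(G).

A width-1 tree decomposition is:
Bags: B1 = {2, 3}  B2 = {1, 2}
Tree: B1–B2
Each bag holds 2 vertices, so the decomposition has width 1, which upper-bounds the treewidth. G has an edge, so its treewidth is at least 1. Therefore the treewidth is 1.

1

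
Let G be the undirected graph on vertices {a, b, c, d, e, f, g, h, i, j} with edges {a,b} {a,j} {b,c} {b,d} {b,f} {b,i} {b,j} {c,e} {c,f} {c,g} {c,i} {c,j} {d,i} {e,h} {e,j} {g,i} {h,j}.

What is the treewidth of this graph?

A width-2 tree decomposition is:
Bags: B1 = {b, c, i}  B2 = {b, d, i}  B3 = {b, c, j}  B4 = {c, e, j}  B5 = {c, g, i}  B6 = {b, c, f}  B7 = {a, b, j}  B8 = {e, h, j}
Tree: B1–B2, B1–B3, B3–B4, B1–B5, B3–B6, B3–B7, B4–B8
Each bag holds 3 vertices, so the decomposition has width 2, which upper-bounds the treewidth. On the other hand G contains the 3-clique {c, g, i}. A clique must lie in a single bag of any decomposition, so no decomposition can have width below 2. Combining the bounds, tw(G) = 2.

2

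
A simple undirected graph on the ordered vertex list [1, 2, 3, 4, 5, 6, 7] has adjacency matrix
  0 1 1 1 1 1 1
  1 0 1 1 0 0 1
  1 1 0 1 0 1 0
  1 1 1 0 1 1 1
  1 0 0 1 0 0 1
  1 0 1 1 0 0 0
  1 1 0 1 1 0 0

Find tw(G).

3

A width-3 tree decomposition is:
Bags: B1 = {1, 2, 3, 4}  B2 = {1, 2, 4, 7}  B3 = {1, 4, 5, 7}  B4 = {1, 3, 4, 6}
Tree: B1–B2, B2–B3, B1–B4
Every bag has size at most 4, so the width is 4 − 1 = 3 and tw(G) ≤ 3. For the lower bound, the 4 vertices {1, 2, 3, 4} are pairwise adjacent, and any tree decomposition puts a clique entirely inside one bag — forcing width ≥ 3. Combining the bounds, tw(G) = 3.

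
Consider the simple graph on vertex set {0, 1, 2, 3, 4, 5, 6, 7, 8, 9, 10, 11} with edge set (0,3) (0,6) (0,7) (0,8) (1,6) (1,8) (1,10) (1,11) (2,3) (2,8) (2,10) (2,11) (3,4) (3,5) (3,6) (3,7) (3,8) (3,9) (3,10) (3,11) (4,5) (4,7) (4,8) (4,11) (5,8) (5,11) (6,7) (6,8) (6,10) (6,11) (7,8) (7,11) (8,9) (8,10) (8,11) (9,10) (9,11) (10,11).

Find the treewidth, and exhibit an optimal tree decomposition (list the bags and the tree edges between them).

Treewidth 4.
One such decomposition:
Bags: B1 = {3, 4, 7, 8, 11}  B2 = {3, 6, 7, 8, 11}  B3 = {3, 6, 8, 10, 11}  B4 = {0, 3, 6, 7, 8}  B5 = {3, 8, 9, 10, 11}  B6 = {3, 4, 5, 8, 11}  B7 = {1, 6, 8, 10, 11}  B8 = {2, 3, 8, 10, 11}
Tree: B1–B2, B2–B3, B2–B4, B3–B5, B1–B6, B3–B7, B3–B8

Every bag has size at most 5, so the width is 5 − 1 = 4 and tw(G) ≤ 4. For the lower bound, the 5 vertices {1, 6, 8, 10, 11} are pairwise adjacent, and any tree decomposition puts a clique entirely inside one bag — forcing width ≥ 4. Hence tw(G) = 4 exactly.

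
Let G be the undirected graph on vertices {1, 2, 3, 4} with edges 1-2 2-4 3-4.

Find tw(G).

1

A width-1 tree decomposition is:
Bags: B1 = {2, 4}  B2 = {3, 4}  B3 = {1, 2}
Tree: B1–B2, B1–B3
The largest bag has 2 vertices, giving width 1; this decomposition certifies tw(G) ≤ 1. G has an edge, so its treewidth is at least 1. Therefore the treewidth is 1.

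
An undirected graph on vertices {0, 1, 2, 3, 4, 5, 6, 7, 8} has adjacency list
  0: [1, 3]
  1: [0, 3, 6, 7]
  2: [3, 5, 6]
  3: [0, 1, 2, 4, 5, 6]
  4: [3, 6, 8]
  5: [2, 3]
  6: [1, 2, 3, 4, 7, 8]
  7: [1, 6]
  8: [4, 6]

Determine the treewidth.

A width-2 tree decomposition is:
Bags: B1 = {1, 3, 6}  B2 = {0, 1, 3}  B3 = {2, 3, 6}  B4 = {1, 6, 7}  B5 = {3, 4, 6}  B6 = {4, 6, 8}  B7 = {2, 3, 5}
Tree: B1–B2, B1–B3, B1–B4, B3–B5, B5–B6, B3–B7
Each bag holds 3 vertices, so the decomposition has width 2, which upper-bounds the treewidth. Conversely, {4, 6, 8} is a clique of size 3, and the vertices of any clique must share a bag in every tree decomposition; so some bag has ≥ 3 vertices and tw(G) ≥ 2. Hence tw(G) = 2 exactly.

2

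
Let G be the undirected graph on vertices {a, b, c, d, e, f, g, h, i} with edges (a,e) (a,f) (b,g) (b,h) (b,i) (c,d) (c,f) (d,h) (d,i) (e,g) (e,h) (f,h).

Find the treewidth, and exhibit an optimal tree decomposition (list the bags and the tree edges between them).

Every bag has size at most 4, so the width is 4 − 1 = 3 and tw(G) ≤ 3. For the lower bound: the 4 vertex sets {c,d,i}, {b}, {h}, {a,e,f,g} are disjoint, each induces a connected subgraph, and every pair is joined by at least one edge of G. Contracting each set to a single vertex therefore yields K_{4} as a minor, and since treewidth is minor-monotone, tw(G) ≥ tw(K_{4}) = 3. Combining the bounds, tw(G) = 3.

Treewidth 3.
One optimal decomposition is:
Bags: B1 = {b, c, d, i}  B2 = {b, c, d, h}  B3 = {b, c, f, h}  B4 = {b, f, g, h}  B5 = {e, f, g, h}  B6 = {a, e, f, g}
Tree: B1–B2, B2–B3, B3–B4, B4–B5, B5–B6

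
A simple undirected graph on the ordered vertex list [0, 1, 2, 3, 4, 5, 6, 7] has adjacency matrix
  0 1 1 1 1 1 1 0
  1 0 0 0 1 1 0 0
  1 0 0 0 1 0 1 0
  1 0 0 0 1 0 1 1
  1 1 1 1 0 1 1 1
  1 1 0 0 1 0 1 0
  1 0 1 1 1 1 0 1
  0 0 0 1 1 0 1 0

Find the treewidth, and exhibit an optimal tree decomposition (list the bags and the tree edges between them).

Treewidth 3.
Bags: B1 = {0, 3, 4, 6}  B2 = {0, 4, 5, 6}  B3 = {3, 4, 6, 7}  B4 = {0, 2, 4, 6}  B5 = {0, 1, 4, 5}
Tree: B1–B2, B1–B3, B2–B4, B2–B5

Every bag has size at most 4, so the width is 4 − 1 = 3 and tw(G) ≤ 3. Conversely, {0, 1, 4, 5} is a clique of size 4, and the vertices of any clique must share a bag in every tree decomposition; so some bag has ≥ 4 vertices and tw(G) ≥ 3. The upper and lower bounds meet at 3, so that is the treewidth.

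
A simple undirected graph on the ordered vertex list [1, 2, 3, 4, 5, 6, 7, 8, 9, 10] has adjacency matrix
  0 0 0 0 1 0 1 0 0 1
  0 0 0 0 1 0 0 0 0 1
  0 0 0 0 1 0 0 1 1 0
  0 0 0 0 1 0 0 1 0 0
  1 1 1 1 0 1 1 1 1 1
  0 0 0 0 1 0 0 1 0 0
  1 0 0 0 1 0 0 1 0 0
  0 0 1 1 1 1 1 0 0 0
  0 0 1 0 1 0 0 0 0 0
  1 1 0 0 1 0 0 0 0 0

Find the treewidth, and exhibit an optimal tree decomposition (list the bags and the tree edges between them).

The largest bag has 3 vertices, giving width 2; this decomposition certifies tw(G) ≤ 2. Conversely, {1, 5, 10} is a clique of size 3, and the vertices of any clique must share a bag in every tree decomposition; so some bag has ≥ 3 vertices and tw(G) ≥ 2. Combining the bounds, tw(G) = 2.

Treewidth 2.
One optimal decomposition is:
Bags: B1 = {5, 7, 8}  B2 = {5, 6, 8}  B3 = {3, 5, 8}  B4 = {1, 5, 7}  B5 = {3, 5, 9}  B6 = {4, 5, 8}  B7 = {1, 5, 10}  B8 = {2, 5, 10}
Tree: B1–B2, B1–B3, B1–B4, B3–B5, B2–B6, B4–B7, B7–B8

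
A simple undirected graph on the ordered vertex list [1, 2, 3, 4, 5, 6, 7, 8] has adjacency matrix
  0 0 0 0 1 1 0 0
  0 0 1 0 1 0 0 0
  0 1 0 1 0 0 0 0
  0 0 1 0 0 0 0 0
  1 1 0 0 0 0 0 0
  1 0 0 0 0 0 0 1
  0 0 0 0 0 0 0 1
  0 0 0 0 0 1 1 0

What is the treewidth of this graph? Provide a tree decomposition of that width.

Every bag has size at most 2, so the width is 2 − 1 = 1 and tw(G) ≤ 1. G has an edge, so its treewidth is at least 1. The upper and lower bounds meet at 1, so that is the treewidth.

Treewidth 1.
One such decomposition:
Bags: B1 = {3, 4}  B2 = {2, 3}  B3 = {2, 5}  B4 = {1, 5}  B5 = {1, 6}  B6 = {6, 8}  B7 = {7, 8}
Tree: B1–B2, B2–B3, B3–B4, B4–B5, B5–B6, B6–B7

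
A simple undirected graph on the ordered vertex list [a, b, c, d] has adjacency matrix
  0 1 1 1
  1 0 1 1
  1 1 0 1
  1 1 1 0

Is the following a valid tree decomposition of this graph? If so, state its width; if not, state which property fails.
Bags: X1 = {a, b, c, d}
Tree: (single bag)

Yes; width 3.

Checking the three conditions: (i) the bags cover all of {a, b, c, d}; (ii) for each edge, some bag contains both endpoints; (iii) the bags containing any fixed vertex form a subtree. All hold, so the decomposition is valid with width 4 − 1 = 3.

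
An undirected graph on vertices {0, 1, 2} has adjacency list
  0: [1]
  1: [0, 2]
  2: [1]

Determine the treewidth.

A width-1 tree decomposition is:
Bags: B1 = {0, 1}  B2 = {1, 2}
Tree: B1–B2
Every bag has size at most 2, so the width is 2 − 1 = 1 and tw(G) ≤ 1. Since G has at least one edge (e.g. 0–1), it is not an edgeless graph, so tw(G) ≥ 1. Therefore the treewidth is 1.

1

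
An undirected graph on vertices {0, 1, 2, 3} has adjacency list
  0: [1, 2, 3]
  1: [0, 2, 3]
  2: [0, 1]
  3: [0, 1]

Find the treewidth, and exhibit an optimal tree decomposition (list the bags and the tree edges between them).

Treewidth 2.
One such decomposition:
Bags: B1 = {0, 1, 2}  B2 = {0, 1, 3}
Tree: B1–B2

The largest bag has 3 vertices, giving width 2; this decomposition certifies tw(G) ≤ 2. On the other hand G contains the 3-clique {0, 1, 2}. A clique must lie in a single bag of any decomposition, so no decomposition can have width below 2. Hence tw(G) = 2 exactly.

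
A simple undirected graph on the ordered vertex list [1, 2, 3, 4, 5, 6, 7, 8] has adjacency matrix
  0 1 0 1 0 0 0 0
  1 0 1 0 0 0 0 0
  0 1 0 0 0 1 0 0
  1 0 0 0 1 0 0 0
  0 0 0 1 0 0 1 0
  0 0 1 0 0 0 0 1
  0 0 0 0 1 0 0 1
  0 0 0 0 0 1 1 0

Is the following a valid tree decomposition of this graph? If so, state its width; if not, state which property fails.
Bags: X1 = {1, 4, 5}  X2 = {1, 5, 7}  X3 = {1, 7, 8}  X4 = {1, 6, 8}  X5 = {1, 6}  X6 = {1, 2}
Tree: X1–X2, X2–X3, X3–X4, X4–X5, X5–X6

A tree decomposition must satisfy three properties: every vertex lies in some bag; for every edge, both endpoints lie together in some bag; and for every vertex, the bags containing it form a connected subtree. Here vertex 3 appears in no bag, so the decomposition is invalid.

No — vertex 3 appears in no bag.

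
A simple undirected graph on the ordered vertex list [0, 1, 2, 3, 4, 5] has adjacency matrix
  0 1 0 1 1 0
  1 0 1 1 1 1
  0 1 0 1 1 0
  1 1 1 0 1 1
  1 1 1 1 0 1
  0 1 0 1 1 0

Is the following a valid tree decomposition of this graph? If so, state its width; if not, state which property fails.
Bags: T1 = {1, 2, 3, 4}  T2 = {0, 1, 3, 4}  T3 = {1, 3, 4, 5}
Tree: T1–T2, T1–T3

Every vertex of G appears in some bag (union = {0, 1, 2, 3, 4, 5}); every edge is covered by a bag; and for each vertex v the set of bags containing v is connected in the bag tree. The decomposition is therefore valid. The largest bag has 4 vertices, so the width is 3.

Yes; width 3.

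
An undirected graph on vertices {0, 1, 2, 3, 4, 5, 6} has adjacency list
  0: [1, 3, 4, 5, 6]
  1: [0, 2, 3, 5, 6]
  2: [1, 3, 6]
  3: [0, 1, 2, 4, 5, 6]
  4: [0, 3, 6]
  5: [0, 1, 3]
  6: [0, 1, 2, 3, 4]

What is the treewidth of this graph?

3

A width-3 tree decomposition is:
Bags: B1 = {0, 3, 4, 6}  B2 = {0, 1, 3, 6}  B3 = {0, 1, 3, 5}  B4 = {1, 2, 3, 6}
Tree: B1–B2, B2–B3, B2–B4
Each bag holds 4 vertices, so the decomposition has width 3, which upper-bounds the treewidth. On the other hand G contains the 4-clique {0, 1, 3, 5}. A clique must lie in a single bag of any decomposition, so no decomposition can have width below 3. The upper and lower bounds meet at 3, so that is the treewidth.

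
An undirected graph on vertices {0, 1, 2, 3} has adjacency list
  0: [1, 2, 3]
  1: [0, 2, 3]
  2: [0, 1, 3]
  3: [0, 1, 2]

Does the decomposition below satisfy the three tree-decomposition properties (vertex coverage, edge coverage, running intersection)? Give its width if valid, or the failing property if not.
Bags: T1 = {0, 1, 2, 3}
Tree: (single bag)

Checking the three conditions: (i) the bags cover all of {0, 1, 2, 3}; (ii) for each edge, some bag contains both endpoints; (iii) the bags containing any fixed vertex form a subtree. All hold, so the decomposition is valid with width 4 − 1 = 3.

Yes; width 3.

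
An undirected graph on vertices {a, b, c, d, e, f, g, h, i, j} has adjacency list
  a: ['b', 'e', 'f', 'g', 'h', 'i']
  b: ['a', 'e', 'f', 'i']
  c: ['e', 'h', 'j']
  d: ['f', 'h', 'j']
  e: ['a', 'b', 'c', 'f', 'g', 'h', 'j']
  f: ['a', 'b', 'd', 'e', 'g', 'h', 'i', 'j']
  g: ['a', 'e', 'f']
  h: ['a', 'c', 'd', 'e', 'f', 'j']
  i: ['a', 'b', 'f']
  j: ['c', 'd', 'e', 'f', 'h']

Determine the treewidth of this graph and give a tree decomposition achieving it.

Treewidth 3.
Bags: B1 = {a, e, f, g}  B2 = {a, e, f, h}  B3 = {a, b, e, f}  B4 = {e, f, h, j}  B5 = {c, e, h, j}  B6 = {a, b, f, i}  B7 = {d, f, h, j}
Tree: B1–B2, B1–B3, B2–B4, B4–B5, B3–B6, B4–B7

Every bag has size at most 4, so the width is 4 − 1 = 3 and tw(G) ≤ 3. On the other hand G contains the 4-clique {c, e, h, j}. A clique must lie in a single bag of any decomposition, so no decomposition can have width below 3. Therefore the treewidth is 3.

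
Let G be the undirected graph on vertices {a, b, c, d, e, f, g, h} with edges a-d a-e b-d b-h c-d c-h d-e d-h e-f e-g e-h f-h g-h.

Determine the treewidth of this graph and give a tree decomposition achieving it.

Treewidth 2.
Bags: B1 = {e, g, h}  B2 = {d, e, h}  B3 = {e, f, h}  B4 = {a, d, e}  B5 = {b, d, h}  B6 = {c, d, h}
Tree: B1–B2, B1–B3, B2–B4, B2–B5, B5–B6

The largest bag has 3 vertices, giving width 2; this decomposition certifies tw(G) ≤ 2. For the lower bound, the 3 vertices {d, e, h} are pairwise adjacent, and any tree decomposition puts a clique entirely inside one bag — forcing width ≥ 2. Combining the bounds, tw(G) = 2.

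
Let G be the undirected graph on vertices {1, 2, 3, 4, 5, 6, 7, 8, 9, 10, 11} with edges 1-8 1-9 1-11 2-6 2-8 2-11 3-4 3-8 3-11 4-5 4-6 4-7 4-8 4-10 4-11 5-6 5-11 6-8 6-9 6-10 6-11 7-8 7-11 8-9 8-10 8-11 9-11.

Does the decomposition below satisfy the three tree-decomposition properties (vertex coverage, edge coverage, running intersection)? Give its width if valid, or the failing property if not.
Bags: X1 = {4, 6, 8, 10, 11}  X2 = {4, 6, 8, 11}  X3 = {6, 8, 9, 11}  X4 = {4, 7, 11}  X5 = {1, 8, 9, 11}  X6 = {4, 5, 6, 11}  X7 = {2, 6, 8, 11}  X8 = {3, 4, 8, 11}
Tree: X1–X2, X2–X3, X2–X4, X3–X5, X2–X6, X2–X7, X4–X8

A tree decomposition must satisfy three properties: every vertex lies in some bag; for every edge, both endpoints lie together in some bag; and for every vertex, the bags containing it form a connected subtree. Here edge (8,7) lies in no bag, so the decomposition is invalid.

No — edge (8,7) lies in no bag.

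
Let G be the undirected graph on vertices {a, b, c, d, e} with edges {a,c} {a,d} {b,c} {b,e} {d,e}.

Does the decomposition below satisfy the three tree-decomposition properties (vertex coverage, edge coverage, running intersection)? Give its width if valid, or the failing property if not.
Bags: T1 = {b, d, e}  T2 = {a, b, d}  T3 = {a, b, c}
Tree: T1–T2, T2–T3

Yes; width 2.

Checking the three conditions: (i) the bags cover all of {a, b, c, d, e}; (ii) for each edge, some bag contains both endpoints; (iii) the bags containing any fixed vertex form a subtree. All hold, so the decomposition is valid with width 3 − 1 = 2.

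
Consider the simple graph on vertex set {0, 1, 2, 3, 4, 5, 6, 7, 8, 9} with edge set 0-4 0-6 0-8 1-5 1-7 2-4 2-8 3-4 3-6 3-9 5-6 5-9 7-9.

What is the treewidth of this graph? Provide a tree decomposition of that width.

The largest bag has 3 vertices, giving width 2; this decomposition certifies tw(G) ≤ 2. The edges 1–7–9–5–1 form a cycle, so G is not a tree and its treewidth is at least 2. Therefore the treewidth is 2.

Treewidth 2.
One optimal decomposition is:
Bags: B1 = {1, 5, 7}  B2 = {5, 7, 9}  B3 = {5, 6, 9}  B4 = {3, 6, 9}  B5 = {0, 3, 6}  B6 = {0, 3, 4}  B7 = {0, 4, 8}  B8 = {2, 4, 8}
Tree: B1–B2, B2–B3, B3–B4, B4–B5, B5–B6, B6–B7, B7–B8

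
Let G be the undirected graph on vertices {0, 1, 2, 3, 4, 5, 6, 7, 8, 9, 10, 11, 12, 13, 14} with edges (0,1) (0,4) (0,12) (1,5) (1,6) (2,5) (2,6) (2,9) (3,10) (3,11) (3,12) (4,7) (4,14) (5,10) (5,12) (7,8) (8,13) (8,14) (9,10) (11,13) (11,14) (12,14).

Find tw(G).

A width-3 tree decomposition is:
Bags: B1 = {1, 2, 6, 9}  B2 = {1, 2, 5, 9}  B3 = {1, 5, 9, 10}  B4 = {0, 1, 5, 10}  B5 = {0, 5, 10, 12}  B6 = {0, 3, 10, 12}  B7 = {0, 3, 4, 12}  B8 = {3, 4, 12, 14}  B9 = {3, 4, 11, 14}  B10 = {4, 7, 11, 14}  B11 = {7, 8, 11, 14}  B12 = {7, 8, 11, 13}
Tree: B1–B2, B2–B3, B3–B4, B4–B5, B5–B6, B6–B7, B7–B8, B8–B9, B9–B10, B10–B11, B11–B12
Every bag has size at most 4, so the width is 4 − 1 = 3 and tw(G) ≤ 3. For the lower bound: the 4 vertex sets {2,6,9}, {1}, {5}, {0,3,10,12} are disjoint, each induces a connected subgraph, and every pair is joined by at least one edge of G. Contracting each set to a single vertex therefore yields K_{4} as a minor, and since treewidth is minor-monotone, tw(G) ≥ tw(K_{4}) = 3. The upper and lower bounds meet at 3, so that is the treewidth.

3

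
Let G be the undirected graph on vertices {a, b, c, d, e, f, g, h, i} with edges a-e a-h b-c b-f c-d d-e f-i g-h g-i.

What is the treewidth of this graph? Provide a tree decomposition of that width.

Treewidth 2.
One such decomposition:
Bags: B1 = {b, c, d}  B2 = {b, d, e}  B3 = {a, b, e}  B4 = {a, b, h}  B5 = {b, g, h}  B6 = {b, g, i}  B7 = {b, f, i}
Tree: B1–B2, B2–B3, B3–B4, B4–B5, B5–B6, B6–B7

Every bag has size at most 3, so the width is 3 − 1 = 2 and tw(G) ≤ 2. For the lower bound, G contains the cycle b–c–d–e–a–h–g–i–f–b, so G is not a forest; only forests have treewidth ≤ 1, hence tw(G) ≥ 2. Therefore the treewidth is 2.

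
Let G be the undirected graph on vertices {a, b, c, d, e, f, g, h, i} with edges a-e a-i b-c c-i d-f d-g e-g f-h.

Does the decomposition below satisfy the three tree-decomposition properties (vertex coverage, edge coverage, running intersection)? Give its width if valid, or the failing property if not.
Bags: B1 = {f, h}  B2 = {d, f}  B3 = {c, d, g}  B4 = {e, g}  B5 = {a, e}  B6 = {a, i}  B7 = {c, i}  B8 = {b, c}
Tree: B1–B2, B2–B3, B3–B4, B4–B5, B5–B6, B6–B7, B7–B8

No — bags containing vertex c are not connected in the tree.

A tree decomposition must satisfy three properties: every vertex lies in some bag; for every edge, both endpoints lie together in some bag; and for every vertex, the bags containing it form a connected subtree. Here bags containing vertex c are not connected in the tree, so the decomposition is invalid.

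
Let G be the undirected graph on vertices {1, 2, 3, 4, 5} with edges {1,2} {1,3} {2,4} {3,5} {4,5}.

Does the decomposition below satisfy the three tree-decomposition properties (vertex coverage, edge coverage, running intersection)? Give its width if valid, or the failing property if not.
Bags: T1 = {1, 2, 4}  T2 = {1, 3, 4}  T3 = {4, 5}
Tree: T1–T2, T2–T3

No — edge (3,5) lies in no bag.

A tree decomposition must satisfy three properties: every vertex lies in some bag; for every edge, both endpoints lie together in some bag; and for every vertex, the bags containing it form a connected subtree. Here edge (3,5) lies in no bag, so the decomposition is invalid.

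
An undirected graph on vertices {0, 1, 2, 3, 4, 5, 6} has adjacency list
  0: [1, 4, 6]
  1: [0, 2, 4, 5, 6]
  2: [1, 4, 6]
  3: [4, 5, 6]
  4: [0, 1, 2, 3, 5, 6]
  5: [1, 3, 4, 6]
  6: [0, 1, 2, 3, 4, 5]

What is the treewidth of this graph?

A width-3 tree decomposition is:
Bags: B1 = {1, 4, 5, 6}  B2 = {0, 1, 4, 6}  B3 = {3, 4, 5, 6}  B4 = {1, 2, 4, 6}
Tree: B1–B2, B1–B3, B2–B4
Every bag has size at most 4, so the width is 4 − 1 = 3 and tw(G) ≤ 3. On the other hand G contains the 4-clique {0, 1, 4, 6}. A clique must lie in a single bag of any decomposition, so no decomposition can have width below 3. Combining the bounds, tw(G) = 3.

3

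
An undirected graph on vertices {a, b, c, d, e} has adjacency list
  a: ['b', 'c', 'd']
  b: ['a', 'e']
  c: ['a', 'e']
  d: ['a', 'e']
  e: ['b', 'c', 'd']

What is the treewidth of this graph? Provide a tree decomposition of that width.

Treewidth 2.
Bags: B1 = {a, c, e}  B2 = {a, d, e}  B3 = {a, b, e}
Tree: B1–B2, B2–B3

Every bag has size at most 3, so the width is 3 − 1 = 2 and tw(G) ≤ 2. The edges c–a–d–e–c form a cycle, so G is not a tree and its treewidth is at least 2. Combining the bounds, tw(G) = 2.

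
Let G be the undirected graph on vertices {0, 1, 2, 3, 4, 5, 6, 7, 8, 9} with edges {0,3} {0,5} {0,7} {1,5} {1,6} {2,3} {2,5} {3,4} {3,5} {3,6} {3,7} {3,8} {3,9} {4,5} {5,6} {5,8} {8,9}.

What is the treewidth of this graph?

A width-2 tree decomposition is:
Bags: B1 = {3, 5, 6}  B2 = {2, 3, 5}  B3 = {0, 3, 5}  B4 = {1, 5, 6}  B5 = {3, 5, 8}  B6 = {0, 3, 7}  B7 = {3, 8, 9}  B8 = {3, 4, 5}
Tree: B1–B2, B2–B3, B1–B4, B1–B5, B3–B6, B5–B7, B2–B8
Every bag has size at most 3, so the width is 3 − 1 = 2 and tw(G) ≤ 2. Conversely, {1, 5, 6} is a clique of size 3, and the vertices of any clique must share a bag in every tree decomposition; so some bag has ≥ 3 vertices and tw(G) ≥ 2. Therefore the treewidth is 2.

2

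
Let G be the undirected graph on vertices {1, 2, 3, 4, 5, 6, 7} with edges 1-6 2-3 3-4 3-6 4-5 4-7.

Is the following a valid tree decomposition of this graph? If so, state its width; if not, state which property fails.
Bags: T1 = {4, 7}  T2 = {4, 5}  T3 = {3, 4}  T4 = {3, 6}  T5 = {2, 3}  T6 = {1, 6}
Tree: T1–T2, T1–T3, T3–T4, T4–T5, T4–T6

Yes; width 1.

Checking the three conditions: (i) the bags cover all of {1, 2, 3, 4, 5, 6, 7}; (ii) for each edge, some bag contains both endpoints; (iii) the bags containing any fixed vertex form a subtree. All hold, so the decomposition is valid with width 2 − 1 = 1.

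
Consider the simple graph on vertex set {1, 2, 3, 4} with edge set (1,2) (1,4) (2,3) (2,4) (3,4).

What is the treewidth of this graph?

2

A width-2 tree decomposition is:
Bags: B1 = {2, 3, 4}  B2 = {1, 2, 4}
Tree: B1–B2
Every bag has size at most 3, so the width is 3 − 1 = 2 and tw(G) ≤ 2. On the other hand G contains the 3-clique {1, 2, 4}. A clique must lie in a single bag of any decomposition, so no decomposition can have width below 2. The upper and lower bounds meet at 2, so that is the treewidth.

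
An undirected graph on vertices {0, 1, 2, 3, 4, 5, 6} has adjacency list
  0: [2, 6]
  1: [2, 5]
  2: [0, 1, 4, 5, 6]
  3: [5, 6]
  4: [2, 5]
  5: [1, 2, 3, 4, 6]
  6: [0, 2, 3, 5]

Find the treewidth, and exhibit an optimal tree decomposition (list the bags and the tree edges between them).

Every bag has size at most 3, so the width is 3 − 1 = 2 and tw(G) ≤ 2. For the lower bound, the 3 vertices {0, 2, 6} are pairwise adjacent, and any tree decomposition puts a clique entirely inside one bag — forcing width ≥ 2. The upper and lower bounds meet at 2, so that is the treewidth.

Treewidth 2.
One optimal decomposition is:
Bags: B1 = {2, 5, 6}  B2 = {2, 4, 5}  B3 = {1, 2, 5}  B4 = {0, 2, 6}  B5 = {3, 5, 6}
Tree: B1–B2, B1–B3, B1–B4, B1–B5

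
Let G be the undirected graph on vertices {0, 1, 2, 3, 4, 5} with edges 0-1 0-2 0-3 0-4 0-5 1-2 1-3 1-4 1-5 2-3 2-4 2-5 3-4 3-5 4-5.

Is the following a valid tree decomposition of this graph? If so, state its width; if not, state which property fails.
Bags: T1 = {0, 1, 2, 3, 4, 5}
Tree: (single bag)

Vertex coverage: the bags together contain {0, 1, 2, 3, 4, 5}, the full vertex set. Edge coverage: each edge of G has both endpoints in at least one bag. Running intersection: for every vertex, the bags containing it form a connected subtree. All three properties hold, so this is a valid tree decomposition of width max|bag| − 1 = 5, and hence tw(G) ≤ 5.

Yes; width 5.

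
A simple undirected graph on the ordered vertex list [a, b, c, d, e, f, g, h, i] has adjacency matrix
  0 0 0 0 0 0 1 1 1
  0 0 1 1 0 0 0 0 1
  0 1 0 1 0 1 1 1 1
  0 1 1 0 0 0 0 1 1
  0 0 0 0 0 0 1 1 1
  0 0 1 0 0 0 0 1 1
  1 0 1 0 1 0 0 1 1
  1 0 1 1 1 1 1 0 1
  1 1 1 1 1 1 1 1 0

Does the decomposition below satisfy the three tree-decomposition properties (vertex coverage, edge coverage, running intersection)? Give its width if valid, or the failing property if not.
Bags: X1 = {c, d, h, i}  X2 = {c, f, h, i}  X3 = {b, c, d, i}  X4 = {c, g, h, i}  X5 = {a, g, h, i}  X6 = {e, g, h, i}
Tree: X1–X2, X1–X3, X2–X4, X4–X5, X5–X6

Every vertex of G appears in some bag (union = {a, b, c, d, e, f, g, h, i}); every edge is covered by a bag; and for each vertex v the set of bags containing v is connected in the bag tree. The decomposition is therefore valid. The largest bag has 4 vertices, so the width is 3.

Yes; width 3.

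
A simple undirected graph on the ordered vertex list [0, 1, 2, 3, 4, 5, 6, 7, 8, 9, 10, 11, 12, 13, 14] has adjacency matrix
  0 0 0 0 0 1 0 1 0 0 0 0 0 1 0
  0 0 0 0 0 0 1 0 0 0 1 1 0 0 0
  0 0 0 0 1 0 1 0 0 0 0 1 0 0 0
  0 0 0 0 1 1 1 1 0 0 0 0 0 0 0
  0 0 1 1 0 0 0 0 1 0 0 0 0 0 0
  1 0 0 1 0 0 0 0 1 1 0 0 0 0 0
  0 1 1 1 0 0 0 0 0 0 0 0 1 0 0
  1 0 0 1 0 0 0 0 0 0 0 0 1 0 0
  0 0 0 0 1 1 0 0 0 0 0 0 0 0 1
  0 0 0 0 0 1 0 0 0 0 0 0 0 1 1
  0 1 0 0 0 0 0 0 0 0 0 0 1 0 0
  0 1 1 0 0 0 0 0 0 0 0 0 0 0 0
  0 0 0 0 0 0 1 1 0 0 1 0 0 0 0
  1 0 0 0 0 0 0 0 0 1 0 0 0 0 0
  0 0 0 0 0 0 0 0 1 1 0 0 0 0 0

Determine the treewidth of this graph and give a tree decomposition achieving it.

Treewidth 3.
One such decomposition:
Bags: B1 = {1, 2, 10, 11}  B2 = {1, 2, 6, 10}  B3 = {2, 6, 10, 12}  B4 = {2, 4, 6, 12}  B5 = {3, 4, 6, 12}  B6 = {3, 4, 7, 12}  B7 = {3, 4, 7, 8}  B8 = {3, 5, 7, 8}  B9 = {0, 5, 7, 8}  B10 = {0, 5, 8, 14}  B11 = {0, 5, 9, 14}  B12 = {0, 9, 13, 14}
Tree: B1–B2, B2–B3, B3–B4, B4–B5, B5–B6, B6–B7, B7–B8, B8–B9, B9–B10, B10–B11, B11–B12

Every bag has size at most 4, so the width is 4 − 1 = 3 and tw(G) ≤ 3. For the lower bound: the 4 vertex sets {1,10,11}, {2}, {6}, {3,4,7,12} are disjoint, each induces a connected subgraph, and every pair is joined by at least one edge of G. Contracting each set to a single vertex therefore yields K_{4} as a minor, and since treewidth is minor-monotone, tw(G) ≥ tw(K_{4}) = 3. The upper and lower bounds meet at 3, so that is the treewidth.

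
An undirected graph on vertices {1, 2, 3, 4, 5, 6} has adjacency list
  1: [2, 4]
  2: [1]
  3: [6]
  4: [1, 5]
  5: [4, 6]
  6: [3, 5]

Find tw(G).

1

A width-1 tree decomposition is:
Bags: B1 = {1, 2}  B2 = {1, 4}  B3 = {4, 5}  B4 = {5, 6}  B5 = {3, 6}
Tree: B1–B2, B2–B3, B3–B4, B4–B5
The largest bag has 2 vertices, giving width 1; this decomposition certifies tw(G) ≤ 1. G has an edge, so its treewidth is at least 1. Therefore the treewidth is 1.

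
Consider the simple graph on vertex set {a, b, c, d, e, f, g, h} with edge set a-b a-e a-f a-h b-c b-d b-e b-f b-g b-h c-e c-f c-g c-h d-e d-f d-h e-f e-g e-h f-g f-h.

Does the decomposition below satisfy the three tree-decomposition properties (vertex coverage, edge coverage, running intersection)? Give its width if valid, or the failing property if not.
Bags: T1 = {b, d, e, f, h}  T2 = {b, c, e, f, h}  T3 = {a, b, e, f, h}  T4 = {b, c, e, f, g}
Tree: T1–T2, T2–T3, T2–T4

Vertex coverage: the bags together contain {a, b, c, d, e, f, g, h}, the full vertex set. Edge coverage: each edge of G has both endpoints in at least one bag. Running intersection: for every vertex, the bags containing it form a connected subtree. All three properties hold, so this is a valid tree decomposition of width max|bag| − 1 = 4, and hence tw(G) ≤ 4.

Yes; width 4.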